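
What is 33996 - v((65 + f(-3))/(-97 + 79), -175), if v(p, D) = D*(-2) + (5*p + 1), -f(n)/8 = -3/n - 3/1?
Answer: 67335/2 ≈ 33668.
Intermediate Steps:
f(n) = 24 + 24/n (f(n) = -8*(-3/n - 3/1) = -8*(-3/n - 3*1) = -8*(-3/n - 3) = -8*(-3 - 3/n) = 24 + 24/n)
v(p, D) = 1 - 2*D + 5*p (v(p, D) = -2*D + (1 + 5*p) = 1 - 2*D + 5*p)
33996 - v((65 + f(-3))/(-97 + 79), -175) = 33996 - (1 - 2*(-175) + 5*((65 + (24 + 24/(-3)))/(-97 + 79))) = 33996 - (1 + 350 + 5*((65 + (24 + 24*(-1/3)))/(-18))) = 33996 - (1 + 350 + 5*((65 + (24 - 8))*(-1/18))) = 33996 - (1 + 350 + 5*((65 + 16)*(-1/18))) = 33996 - (1 + 350 + 5*(81*(-1/18))) = 33996 - (1 + 350 + 5*(-9/2)) = 33996 - (1 + 350 - 45/2) = 33996 - 1*657/2 = 33996 - 657/2 = 67335/2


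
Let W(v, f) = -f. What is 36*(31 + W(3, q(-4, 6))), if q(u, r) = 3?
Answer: 1008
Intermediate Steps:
36*(31 + W(3, q(-4, 6))) = 36*(31 - 1*3) = 36*(31 - 3) = 36*28 = 1008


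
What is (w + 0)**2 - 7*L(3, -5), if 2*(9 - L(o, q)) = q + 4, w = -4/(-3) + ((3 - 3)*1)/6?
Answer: -1165/18 ≈ -64.722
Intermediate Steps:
w = 4/3 (w = -4*(-1/3) + (0*1)*(1/6) = 4/3 + 0*(1/6) = 4/3 + 0 = 4/3 ≈ 1.3333)
L(o, q) = 7 - q/2 (L(o, q) = 9 - (q + 4)/2 = 9 - (4 + q)/2 = 9 + (-2 - q/2) = 7 - q/2)
(w + 0)**2 - 7*L(3, -5) = (4/3 + 0)**2 - 7*(7 - 1/2*(-5)) = (4/3)**2 - 7*(7 + 5/2) = 16/9 - 7*19/2 = 16/9 - 133/2 = -1165/18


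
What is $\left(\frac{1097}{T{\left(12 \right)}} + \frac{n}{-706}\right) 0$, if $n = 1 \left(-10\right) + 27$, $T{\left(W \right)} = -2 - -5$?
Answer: $0$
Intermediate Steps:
$T{\left(W \right)} = 3$ ($T{\left(W \right)} = -2 + 5 = 3$)
$n = 17$ ($n = -10 + 27 = 17$)
$\left(\frac{1097}{T{\left(12 \right)}} + \frac{n}{-706}\right) 0 = \left(\frac{1097}{3} + \frac{17}{-706}\right) 0 = \left(1097 \cdot \frac{1}{3} + 17 \left(- \frac{1}{706}\right)\right) 0 = \left(\frac{1097}{3} - \frac{17}{706}\right) 0 = \frac{774431}{2118} \cdot 0 = 0$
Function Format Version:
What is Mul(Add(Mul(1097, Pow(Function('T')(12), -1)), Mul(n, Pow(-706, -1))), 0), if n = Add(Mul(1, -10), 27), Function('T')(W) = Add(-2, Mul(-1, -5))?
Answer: 0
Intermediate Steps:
Function('T')(W) = 3 (Function('T')(W) = Add(-2, 5) = 3)
n = 17 (n = Add(-10, 27) = 17)
Mul(Add(Mul(1097, Pow(Function('T')(12), -1)), Mul(n, Pow(-706, -1))), 0) = Mul(Add(Mul(1097, Pow(3, -1)), Mul(17, Pow(-706, -1))), 0) = Mul(Add(Mul(1097, Rational(1, 3)), Mul(17, Rational(-1, 706))), 0) = Mul(Add(Rational(1097, 3), Rational(-17, 706)), 0) = Mul(Rational(774431, 2118), 0) = 0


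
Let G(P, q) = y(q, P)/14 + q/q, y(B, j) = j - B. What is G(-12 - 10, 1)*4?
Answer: -18/7 ≈ -2.5714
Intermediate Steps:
G(P, q) = 1 - q/14 + P/14 (G(P, q) = (P - q)/14 + q/q = (P - q)*(1/14) + 1 = (-q/14 + P/14) + 1 = 1 - q/14 + P/14)
G(-12 - 10, 1)*4 = (1 - 1/14*1 + (-12 - 10)/14)*4 = (1 - 1/14 + (1/14)*(-22))*4 = (1 - 1/14 - 11/7)*4 = -9/14*4 = -18/7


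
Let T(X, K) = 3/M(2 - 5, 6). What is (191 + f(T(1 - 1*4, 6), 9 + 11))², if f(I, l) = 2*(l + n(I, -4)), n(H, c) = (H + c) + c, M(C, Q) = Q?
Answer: 46656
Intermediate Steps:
n(H, c) = H + 2*c
T(X, K) = ½ (T(X, K) = 3/6 = 3*(⅙) = ½)
f(I, l) = -16 + 2*I + 2*l (f(I, l) = 2*(l + (I + 2*(-4))) = 2*(l + (I - 8)) = 2*(l + (-8 + I)) = 2*(-8 + I + l) = -16 + 2*I + 2*l)
(191 + f(T(1 - 1*4, 6), 9 + 11))² = (191 + (-16 + 2*(½) + 2*(9 + 11)))² = (191 + (-16 + 1 + 2*20))² = (191 + (-16 + 1 + 40))² = (191 + 25)² = 216² = 46656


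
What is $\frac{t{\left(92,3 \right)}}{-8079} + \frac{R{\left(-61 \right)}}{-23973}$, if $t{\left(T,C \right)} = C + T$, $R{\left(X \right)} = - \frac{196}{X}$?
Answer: $- \frac{15611891}{1312705543} \approx -0.011893$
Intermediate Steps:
$\frac{t{\left(92,3 \right)}}{-8079} + \frac{R{\left(-61 \right)}}{-23973} = \frac{3 + 92}{-8079} + \frac{\left(-196\right) \frac{1}{-61}}{-23973} = 95 \left(- \frac{1}{8079}\right) + \left(-196\right) \left(- \frac{1}{61}\right) \left(- \frac{1}{23973}\right) = - \frac{95}{8079} + \frac{196}{61} \left(- \frac{1}{23973}\right) = - \frac{95}{8079} - \frac{196}{1462353} = - \frac{15611891}{1312705543}$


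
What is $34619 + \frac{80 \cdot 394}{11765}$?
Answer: $\frac{81464811}{2353} \approx 34622.0$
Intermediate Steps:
$34619 + \frac{80 \cdot 394}{11765} = 34619 + 31520 \cdot \frac{1}{11765} = 34619 + \frac{6304}{2353} = \frac{81464811}{2353}$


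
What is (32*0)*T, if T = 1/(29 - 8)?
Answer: 0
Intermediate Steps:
T = 1/21 ≈ 0.047619
(32*0)*T = (32*0)*(1/21) = 0*(1/21) = 0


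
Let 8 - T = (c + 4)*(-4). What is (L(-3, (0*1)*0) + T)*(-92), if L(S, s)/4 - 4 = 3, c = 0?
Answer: -4784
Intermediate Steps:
T = 24 (T = 8 - (0 + 4)*(-4) = 8 - 4*(-4) = 8 - 1*(-16) = 8 + 16 = 24)
L(S, s) = 28 (L(S, s) = 16 + 4*3 = 16 + 12 = 28)
(L(-3, (0*1)*0) + T)*(-92) = (28 + 24)*(-92) = 52*(-92) = -4784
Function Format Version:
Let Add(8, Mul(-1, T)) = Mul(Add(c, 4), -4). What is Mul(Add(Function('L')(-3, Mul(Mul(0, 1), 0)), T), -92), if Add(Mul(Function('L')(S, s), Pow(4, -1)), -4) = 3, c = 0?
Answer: -4784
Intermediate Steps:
T = 24 (T = Add(8, Mul(-1, Mul(Add(0, 4), -4))) = Add(8, Mul(-1, Mul(4, -4))) = Add(8, Mul(-1, -16)) = Add(8, 16) = 24)
Function('L')(S, s) = 28 (Function('L')(S, s) = Add(16, Mul(4, 3)) = Add(16, 12) = 28)
Mul(Add(Function('L')(-3, Mul(Mul(0, 1), 0)), T), -92) = Mul(Add(28, 24), -92) = Mul(52, -92) = -4784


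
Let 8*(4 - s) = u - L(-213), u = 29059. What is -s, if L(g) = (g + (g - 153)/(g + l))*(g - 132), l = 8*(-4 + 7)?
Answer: -229897/42 ≈ -5473.7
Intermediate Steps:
l = 24 (l = 8*3 = 24)
L(g) = (-132 + g)*(g + (-153 + g)/(24 + g)) (L(g) = (g + (g - 153)/(g + 24))*(g - 132) = (g + (-153 + g)/(24 + g))*(-132 + g) = (-132 + g)*(g + (-153 + g)/(24 + g)))
s = 229897/42 (s = 4 - (29059 - (20196 + (-213)**3 - 3453*(-213) - 107*(-213)**2)/(24 - 213))/8 = 4 - (29059 - (20196 - 9663597 + 735489 - 107*45369)/(-189))/8 = 4 - (29059 - (-1)*(20196 - 9663597 + 735489 - 4854483)/189)/8 = 4 - (29059 - (-1)*(-13762395)/189)/8 = 4 - (29059 - 1*1529155/21)/8 = 4 - (29059 - 1529155/21)/8 = 4 - 1/8*(-918916/21) = 4 + 229729/42 = 229897/42 ≈ 5473.7)
-s = -1*229897/42 = -229897/42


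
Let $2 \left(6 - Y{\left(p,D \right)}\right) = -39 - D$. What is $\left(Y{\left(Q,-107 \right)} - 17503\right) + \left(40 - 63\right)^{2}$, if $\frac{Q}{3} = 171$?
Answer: $-17002$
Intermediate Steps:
$Q = 513$ ($Q = 3 \cdot 171 = 513$)
$Y{\left(p,D \right)} = \frac{51}{2} + \frac{D}{2}$ ($Y{\left(p,D \right)} = 6 - \frac{-39 - D}{2} = 6 + \left(\frac{39}{2} + \frac{D}{2}\right) = \frac{51}{2} + \frac{D}{2}$)
$\left(Y{\left(Q,-107 \right)} - 17503\right) + \left(40 - 63\right)^{2} = \left(\left(\frac{51}{2} + \frac{1}{2} \left(-107\right)\right) - 17503\right) + \left(40 - 63\right)^{2} = \left(\left(\frac{51}{2} - \frac{107}{2}\right) - 17503\right) + \left(-23\right)^{2} = \left(-28 - 17503\right) + 529 = -17531 + 529 = -17002$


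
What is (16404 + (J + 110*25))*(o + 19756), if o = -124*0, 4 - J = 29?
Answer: 377912524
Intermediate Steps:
J = -25 (J = 4 - 1*29 = 4 - 29 = -25)
o = 0
(16404 + (J + 110*25))*(o + 19756) = (16404 + (-25 + 110*25))*(0 + 19756) = (16404 + (-25 + 2750))*19756 = (16404 + 2725)*19756 = 19129*19756 = 377912524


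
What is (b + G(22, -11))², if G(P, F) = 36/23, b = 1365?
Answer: 987907761/529 ≈ 1.8675e+6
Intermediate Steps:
G(P, F) = 36/23 (G(P, F) = 36*(1/23) = 36/23)
(b + G(22, -11))² = (1365 + 36/23)² = (31431/23)² = 987907761/529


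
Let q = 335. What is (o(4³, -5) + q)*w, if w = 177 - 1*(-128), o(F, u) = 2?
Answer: 102785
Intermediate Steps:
w = 305 (w = 177 + 128 = 305)
(o(4³, -5) + q)*w = (2 + 335)*305 = 337*305 = 102785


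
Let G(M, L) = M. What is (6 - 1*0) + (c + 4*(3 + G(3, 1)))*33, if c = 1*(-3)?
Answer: 699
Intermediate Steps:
c = -3
(6 - 1*0) + (c + 4*(3 + G(3, 1)))*33 = (6 - 1*0) + (-3 + 4*(3 + 3))*33 = (6 + 0) + (-3 + 4*6)*33 = 6 + (-3 + 24)*33 = 6 + 21*33 = 6 + 693 = 699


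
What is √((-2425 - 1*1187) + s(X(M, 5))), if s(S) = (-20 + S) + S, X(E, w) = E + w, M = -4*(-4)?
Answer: I*√3590 ≈ 59.917*I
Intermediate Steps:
M = 16
s(S) = -20 + 2*S
√((-2425 - 1*1187) + s(X(M, 5))) = √((-2425 - 1*1187) + (-20 + 2*(16 + 5))) = √((-2425 - 1187) + (-20 + 2*21)) = √(-3612 + (-20 + 42)) = √(-3612 + 22) = √(-3590) = I*√3590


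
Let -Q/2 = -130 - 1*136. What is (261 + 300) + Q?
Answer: 1093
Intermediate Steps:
Q = 532 (Q = -2*(-130 - 1*136) = -2*(-130 - 136) = -2*(-266) = 532)
(261 + 300) + Q = (261 + 300) + 532 = 561 + 532 = 1093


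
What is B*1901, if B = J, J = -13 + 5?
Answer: -15208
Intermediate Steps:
J = -8
B = -8
B*1901 = -8*1901 = -15208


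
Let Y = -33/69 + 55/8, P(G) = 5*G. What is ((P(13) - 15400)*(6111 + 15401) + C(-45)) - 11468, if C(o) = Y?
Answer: -60701228615/184 ≈ -3.2990e+8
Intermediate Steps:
Y = 1177/184 (Y = -33*1/69 + 55*(⅛) = -11/23 + 55/8 = 1177/184 ≈ 6.3967)
C(o) = 1177/184
((P(13) - 15400)*(6111 + 15401) + C(-45)) - 11468 = ((5*13 - 15400)*(6111 + 15401) + 1177/184) - 11468 = ((65 - 15400)*21512 + 1177/184) - 11468 = (-15335*21512 + 1177/184) - 11468 = (-329886520 + 1177/184) - 11468 = -60699118503/184 - 11468 = -60701228615/184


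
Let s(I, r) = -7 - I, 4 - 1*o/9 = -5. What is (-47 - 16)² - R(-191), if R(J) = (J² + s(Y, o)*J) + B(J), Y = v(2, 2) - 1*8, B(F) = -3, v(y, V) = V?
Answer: -32700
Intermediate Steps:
o = 81 (o = 36 - 9*(-5) = 36 + 45 = 81)
Y = -6 (Y = 2 - 1*8 = 2 - 8 = -6)
R(J) = -3 + J² - J (R(J) = (J² + (-7 - 1*(-6))*J) - 3 = (J² + (-7 + 6)*J) - 3 = (J² - J) - 3 = -3 + J² - J)
(-47 - 16)² - R(-191) = (-47 - 16)² - (-3 + (-191)² - 1*(-191)) = (-63)² - (-3 + 36481 + 191) = 3969 - 1*36669 = 3969 - 36669 = -32700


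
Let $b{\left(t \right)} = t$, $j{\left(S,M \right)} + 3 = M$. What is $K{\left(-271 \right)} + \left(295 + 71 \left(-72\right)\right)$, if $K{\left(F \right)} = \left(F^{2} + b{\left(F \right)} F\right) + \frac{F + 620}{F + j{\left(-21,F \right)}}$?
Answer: $\frac{77425076}{545} \approx 1.4206 \cdot 10^{5}$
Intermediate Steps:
$j{\left(S,M \right)} = -3 + M$
$K{\left(F \right)} = 2 F^{2} + \frac{620 + F}{-3 + 2 F}$ ($K{\left(F \right)} = \left(F^{2} + F F\right) + \frac{F + 620}{F + \left(-3 + F\right)} = \left(F^{2} + F^{2}\right) + \frac{620 + F}{-3 + 2 F} = 2 F^{2} + \frac{620 + F}{-3 + 2 F}$)
$K{\left(-271 \right)} + \left(295 + 71 \left(-72\right)\right) = \frac{620 - 271 - 6 \left(-271\right)^{2} + 4 \left(-271\right)^{3}}{-3 + 2 \left(-271\right)} + \left(295 + 71 \left(-72\right)\right) = \frac{620 - 271 - 440646 + 4 \left(-19902511\right)}{-3 - 542} + \left(295 - 5112\right) = \frac{620 - 271 - 440646 - 79610044}{-545} - 4817 = \left(- \frac{1}{545}\right) \left(-80050341\right) - 4817 = \frac{80050341}{545} - 4817 = \frac{77425076}{545}$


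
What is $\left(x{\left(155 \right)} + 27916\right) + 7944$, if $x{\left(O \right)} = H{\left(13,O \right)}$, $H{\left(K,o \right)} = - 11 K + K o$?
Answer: $37732$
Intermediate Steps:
$x{\left(O \right)} = -143 + 13 O$ ($x{\left(O \right)} = 13 \left(-11 + O\right) = -143 + 13 O$)
$\left(x{\left(155 \right)} + 27916\right) + 7944 = \left(\left(-143 + 13 \cdot 155\right) + 27916\right) + 7944 = \left(\left(-143 + 2015\right) + 27916\right) + 7944 = \left(1872 + 27916\right) + 7944 = 29788 + 7944 = 37732$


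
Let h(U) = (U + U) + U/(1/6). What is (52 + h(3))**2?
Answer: 5776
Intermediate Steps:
h(U) = 8*U (h(U) = 2*U + U/(1/6) = 2*U + U*6 = 2*U + 6*U = 8*U)
(52 + h(3))**2 = (52 + 8*3)**2 = (52 + 24)**2 = 76**2 = 5776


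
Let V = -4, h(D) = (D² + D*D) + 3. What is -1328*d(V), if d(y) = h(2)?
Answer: -14608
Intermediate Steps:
h(D) = 3 + 2*D² (h(D) = (D² + D²) + 3 = 2*D² + 3 = 3 + 2*D²)
d(y) = 11 (d(y) = 3 + 2*2² = 3 + 2*4 = 3 + 8 = 11)
-1328*d(V) = -1328*11 = -14608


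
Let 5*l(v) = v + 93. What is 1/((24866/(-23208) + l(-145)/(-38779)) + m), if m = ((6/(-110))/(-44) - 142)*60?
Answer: -20941912860/178445972309519 ≈ -0.00011736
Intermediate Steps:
l(v) = 93/5 + v/5 (l(v) = (v + 93)/5 = (93 + v)/5 = 93/5 + v/5)
m = -1030911/121 (m = ((6*(-1/110))*(-1/44) - 142)*60 = (-3/55*(-1/44) - 142)*60 = (3/2420 - 142)*60 = -343637/2420*60 = -1030911/121 ≈ -8519.9)
1/((24866/(-23208) + l(-145)/(-38779)) + m) = 1/((24866/(-23208) + (93/5 + (⅕)*(-145))/(-38779)) - 1030911/121) = 1/((24866*(-1/23208) + (93/5 - 29)*(-1/38779)) - 1030911/121) = 1/((-12433/11604 - 52/5*(-1/38779)) - 1030911/121) = 1/((-12433/11604 + 4/14915) - 1030911/121) = 1/(-185391779/173073660 - 1030911/121) = 1/(-178445972309519/20941912860) = -20941912860/178445972309519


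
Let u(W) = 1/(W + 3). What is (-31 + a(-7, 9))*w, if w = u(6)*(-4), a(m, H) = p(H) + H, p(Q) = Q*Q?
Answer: -236/9 ≈ -26.222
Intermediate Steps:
p(Q) = Q²
u(W) = 1/(3 + W)
a(m, H) = H + H² (a(m, H) = H² + H = H + H²)
w = -4/9 (w = -4/(3 + 6) = -4/9 ≈ -0.44444)
(-31 + a(-7, 9))*w = (-31 + 9*(1 + 9))*(-4/9) = (-31 + 9*10)*(-4/9) = (-31 + 90)*(-4/9) = 59*(-4/9) = -236/9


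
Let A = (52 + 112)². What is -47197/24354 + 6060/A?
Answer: -3420199/1997028 ≈ -1.7126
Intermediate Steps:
A = 26896 (A = 164² = 26896)
-47197/24354 + 6060/A = -47197/24354 + 6060/26896 = -47197*1/24354 + 6060*(1/26896) = -47197/24354 + 1515/6724 = -3420199/1997028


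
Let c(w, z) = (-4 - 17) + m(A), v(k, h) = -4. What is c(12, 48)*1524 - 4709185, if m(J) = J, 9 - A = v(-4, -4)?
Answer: -4721377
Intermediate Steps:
A = 13 (A = 9 - 1*(-4) = 9 + 4 = 13)
c(w, z) = -8 (c(w, z) = (-4 - 17) + 13 = -21 + 13 = -8)
c(12, 48)*1524 - 4709185 = -8*1524 - 4709185 = -12192 - 4709185 = -4721377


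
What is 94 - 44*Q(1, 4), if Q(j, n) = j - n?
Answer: 226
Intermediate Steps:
94 - 44*Q(1, 4) = 94 - 44*(1 - 1*4) = 94 - 44*(1 - 4) = 94 - 44*(-3) = 94 + 132 = 226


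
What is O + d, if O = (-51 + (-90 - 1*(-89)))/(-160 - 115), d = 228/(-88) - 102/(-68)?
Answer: -248/275 ≈ -0.90182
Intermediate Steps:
d = -12/11 (d = 228*(-1/88) - 102*(-1/68) = -57/22 + 3/2 = -12/11 ≈ -1.0909)
O = 52/275 (O = (-51 + (-90 + 89))/(-275) = (-51 - 1)*(-1/275) = -52*(-1/275) = 52/275 ≈ 0.18909)
O + d = 52/275 - 12/11 = -248/275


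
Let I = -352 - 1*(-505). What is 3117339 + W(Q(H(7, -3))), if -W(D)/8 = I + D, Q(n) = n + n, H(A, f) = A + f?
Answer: 3116051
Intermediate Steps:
I = 153 (I = -352 + 505 = 153)
Q(n) = 2*n
W(D) = -1224 - 8*D (W(D) = -8*(153 + D) = -1224 - 8*D)
3117339 + W(Q(H(7, -3))) = 3117339 + (-1224 - 16*(7 - 3)) = 3117339 + (-1224 - 16*4) = 3117339 + (-1224 - 8*8) = 3117339 + (-1224 - 64) = 3117339 - 1288 = 3116051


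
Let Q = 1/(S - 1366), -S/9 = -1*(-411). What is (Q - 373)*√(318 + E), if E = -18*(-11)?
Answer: -3778492*√129/5065 ≈ -8472.9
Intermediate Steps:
S = -3699 (S = -(-9)*(-411) = -9*411 = -3699)
E = 198
Q = -1/5065 (Q = 1/(-3699 - 1366) = 1/(-5065) = -1/5065 ≈ -0.00019743)
(Q - 373)*√(318 + E) = (-1/5065 - 373)*√(318 + 198) = -3778492*√129/5065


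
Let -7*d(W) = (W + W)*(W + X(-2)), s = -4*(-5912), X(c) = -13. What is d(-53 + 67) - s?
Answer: -23652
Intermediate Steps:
s = 23648
d(W) = -2*W*(-13 + W)/7 (d(W) = -(W + W)*(W - 13)/7 = -2*W*(-13 + W)/7)
d(-53 + 67) - s = 2*(-53 + 67)*(13 - (-53 + 67))/7 - 1*23648 = (2/7)*14*(13 - 1*14) - 23648 = (2/7)*14*(13 - 14) - 23648 = (2/7)*14*(-1) - 23648 = -4 - 23648 = -23652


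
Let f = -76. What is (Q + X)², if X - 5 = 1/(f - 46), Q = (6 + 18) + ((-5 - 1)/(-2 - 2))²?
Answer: 58110129/59536 ≈ 976.05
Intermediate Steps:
Q = 105/4 (Q = 24 + (-6/(-4))² = 24 + (-6*(-¼))² = 24 + (3/2)² = 24 + 9/4 = 105/4 ≈ 26.250)
X = 609/122 (X = 5 + 1/(-76 - 46) = 5 + 1/(-122) = 5 - 1/122 = 609/122 ≈ 4.9918)
(Q + X)² = (105/4 + 609/122)² = (7623/244)² = 58110129/59536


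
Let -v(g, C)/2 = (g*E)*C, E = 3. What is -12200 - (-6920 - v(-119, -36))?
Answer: -30984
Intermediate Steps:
v(g, C) = -6*C*g (v(g, C) = -2*g*3*C = -2*3*g*C = -6*C*g)
-12200 - (-6920 - v(-119, -36)) = -12200 - (-6920 - (-6)*(-36)*(-119)) = -12200 - (-6920 - 1*(-25704)) = -12200 - (-6920 + 25704) = -12200 - 1*18784 = -12200 - 18784 = -30984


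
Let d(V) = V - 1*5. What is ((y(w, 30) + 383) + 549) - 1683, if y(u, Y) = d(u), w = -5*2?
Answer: -766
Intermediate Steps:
w = -10
d(V) = -5 + V (d(V) = V - 5 = -5 + V)
y(u, Y) = -5 + u
((y(w, 30) + 383) + 549) - 1683 = (((-5 - 10) + 383) + 549) - 1683 = ((-15 + 383) + 549) - 1683 = (368 + 549) - 1683 = 917 - 1683 = -766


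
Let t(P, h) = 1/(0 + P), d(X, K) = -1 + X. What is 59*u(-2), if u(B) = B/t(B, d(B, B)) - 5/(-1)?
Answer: 531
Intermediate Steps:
t(P, h) = 1/P
u(B) = 5 + B² (u(B) = B/(1/B) - 5/(-1) = B*B - 5*(-1) = B² + 5 = 5 + B²)
59*u(-2) = 59*(5 + (-2)²) = 59*(5 + 4) = 59*9 = 531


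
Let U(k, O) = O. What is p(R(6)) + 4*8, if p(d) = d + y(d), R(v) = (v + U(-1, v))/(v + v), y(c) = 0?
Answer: 33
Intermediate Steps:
R(v) = 1 (R(v) = (v + v)/(v + v) = (2*v)/((2*v)) = (2*v)*(1/(2*v)) = 1)
p(d) = d (p(d) = d + 0 = d)
p(R(6)) + 4*8 = 1 + 4*8 = 1 + 32 = 33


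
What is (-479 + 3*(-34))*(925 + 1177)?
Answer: -1221262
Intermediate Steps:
(-479 + 3*(-34))*(925 + 1177) = (-479 - 102)*2102 = -581*2102 = -1221262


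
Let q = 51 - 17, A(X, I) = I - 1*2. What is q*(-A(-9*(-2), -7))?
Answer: 306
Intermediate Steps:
A(X, I) = -2 + I (A(X, I) = I - 2 = -2 + I)
q = 34
q*(-A(-9*(-2), -7)) = 34*(-(-2 - 7)) = 34*(-1*(-9)) = 34*9 = 306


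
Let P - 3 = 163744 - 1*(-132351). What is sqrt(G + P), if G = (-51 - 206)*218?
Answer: 2*sqrt(60018) ≈ 489.97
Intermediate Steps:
G = -56026 (G = -257*218 = -56026)
P = 296098 (P = 3 + (163744 - 1*(-132351)) = 3 + (163744 + 132351) = 3 + 296095 = 296098)
sqrt(G + P) = sqrt(-56026 + 296098) = sqrt(240072) = 2*sqrt(60018)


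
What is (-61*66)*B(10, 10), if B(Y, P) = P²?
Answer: -402600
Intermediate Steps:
(-61*66)*B(10, 10) = -61*66*10² = -4026*100 = -402600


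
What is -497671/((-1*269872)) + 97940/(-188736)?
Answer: 263660821/198963132 ≈ 1.3252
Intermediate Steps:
-497671/((-1*269872)) + 97940/(-188736) = -497671/(-269872) + 97940*(-1/188736) = -497671*(-1/269872) - 24485/47184 = 497671/269872 - 24485/47184 = 263660821/198963132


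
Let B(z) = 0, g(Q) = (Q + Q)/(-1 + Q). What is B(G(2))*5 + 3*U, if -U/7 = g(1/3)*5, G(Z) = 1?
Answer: 105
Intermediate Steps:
g(Q) = 2*Q/(-1 + Q) (g(Q) = (2*Q)/(-1 + Q) = 2*Q/(-1 + Q))
U = 35 (U = -7*2*(1/3)/(-1 + 1/3)*5 = -7*2*(1*(⅓))/(-1 + 1*(⅓))*5 = -7*2*(⅓)/(-1 + ⅓)*5 = -7*2*(⅓)/(-⅔)*5 = -7*2*(⅓)*(-3/2)*5 = -(-7)*5 = -7*(-5) = 35)
B(G(2))*5 + 3*U = 0*5 + 3*35 = 0 + 105 = 105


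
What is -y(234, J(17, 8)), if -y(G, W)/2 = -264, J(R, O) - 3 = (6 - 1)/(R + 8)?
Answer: -528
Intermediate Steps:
J(R, O) = 3 + 5/(8 + R) (J(R, O) = 3 + (6 - 1)/(R + 8) = 3 + 5/(8 + R))
y(G, W) = 528 (y(G, W) = -2*(-264) = 528)
-y(234, J(17, 8)) = -1*528 = -528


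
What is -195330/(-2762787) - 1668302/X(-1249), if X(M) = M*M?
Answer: -1434816027448/1436650160929 ≈ -0.99872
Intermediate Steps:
X(M) = M²
-195330/(-2762787) - 1668302/X(-1249) = -195330/(-2762787) - 1668302/((-1249)²) = -195330*(-1/2762787) - 1668302/1560001 = 65110/920929 - 1668302*1/1560001 = 65110/920929 - 1668302/1560001 = -1434816027448/1436650160929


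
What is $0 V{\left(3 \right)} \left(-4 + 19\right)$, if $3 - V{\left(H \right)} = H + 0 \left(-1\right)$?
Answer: $0$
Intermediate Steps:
$V{\left(H \right)} = 3 - H$ ($V{\left(H \right)} = 3 - \left(H + 0 \left(-1\right)\right) = 3 - \left(H + 0\right) = 3 - H$)
$0 V{\left(3 \right)} \left(-4 + 19\right) = 0 \left(3 - 3\right) \left(-4 + 19\right) = 0 \left(3 - 3\right) 15 = 0 \cdot 0 \cdot 15 = 0 \cdot 0 = 0$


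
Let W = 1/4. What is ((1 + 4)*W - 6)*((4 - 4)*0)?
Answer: 0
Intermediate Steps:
W = 1/4 ≈ 0.25000
((1 + 4)*W - 6)*((4 - 4)*0) = ((1 + 4)*(1/4) - 6)*((4 - 4)*0) = (5*(1/4) - 6)*(0*0) = (5/4 - 6)*0 = -19/4*0 = 0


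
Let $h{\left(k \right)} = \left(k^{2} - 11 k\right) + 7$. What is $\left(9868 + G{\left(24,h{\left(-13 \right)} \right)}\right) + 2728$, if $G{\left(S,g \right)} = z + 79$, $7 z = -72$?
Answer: $\frac{88653}{7} \approx 12665.0$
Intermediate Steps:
$h{\left(k \right)} = 7 + k^{2} - 11 k$
$z = - \frac{72}{7}$ ($z = \frac{1}{7} \left(-72\right) = - \frac{72}{7} \approx -10.286$)
$G{\left(S,g \right)} = \frac{481}{7}$ ($G{\left(S,g \right)} = - \frac{72}{7} + 79 = \frac{481}{7}$)
$\left(9868 + G{\left(24,h{\left(-13 \right)} \right)}\right) + 2728 = \left(9868 + \frac{481}{7}\right) + 2728 = \frac{69557}{7} + 2728 = \frac{88653}{7}$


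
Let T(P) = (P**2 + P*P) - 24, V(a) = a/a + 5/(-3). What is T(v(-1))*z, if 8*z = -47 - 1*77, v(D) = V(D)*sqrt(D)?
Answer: 3472/9 ≈ 385.78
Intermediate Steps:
V(a) = -2/3 (V(a) = 1 + 5*(-1/3) = 1 - 5/3 = -2/3)
v(D) = -2*sqrt(D)/3
z = -31/2 (z = (-47 - 1*77)/8 = (-47 - 77)/8 = (1/8)*(-124) = -31/2 ≈ -15.500)
T(P) = -24 + 2*P**2 (T(P) = (P**2 + P**2) - 24 = 2*P**2 - 24 = -24 + 2*P**2)
T(v(-1))*z = (-24 + 2*(-2*I/3)**2)*(-31/2) = (-24 + 2*(-4/9))*(-31/2) = (-24 - 8/9)*(-31/2) = -224/9*(-31/2) = 3472/9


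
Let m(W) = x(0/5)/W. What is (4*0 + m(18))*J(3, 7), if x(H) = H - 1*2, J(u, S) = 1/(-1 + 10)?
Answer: -1/81 ≈ -0.012346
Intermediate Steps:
J(u, S) = 1/9
x(H) = -2 + H (x(H) = H - 2 = -2 + H)
m(W) = -2/W (m(W) = (-2 + 0/5)/W = (-2 + 0*(1/5))/W = (-2 + 0)/W = -2/W)
(4*0 + m(18))*J(3, 7) = (4*0 - 2/18)*(1/9) = (0 - 2*1/18)*(1/9) = (0 - 1/9)*(1/9) = -1/9*1/9 = -1/81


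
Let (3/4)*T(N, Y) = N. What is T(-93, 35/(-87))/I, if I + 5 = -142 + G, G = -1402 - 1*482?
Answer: 124/2031 ≈ 0.061054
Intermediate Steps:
G = -1884 (G = -1402 - 482 = -1884)
T(N, Y) = 4*N/3
I = -2031 (I = -5 + (-142 - 1884) = -5 - 2026 = -2031)
T(-93, 35/(-87))/I = ((4/3)*(-93))/(-2031) = -124*(-1/2031) = 124/2031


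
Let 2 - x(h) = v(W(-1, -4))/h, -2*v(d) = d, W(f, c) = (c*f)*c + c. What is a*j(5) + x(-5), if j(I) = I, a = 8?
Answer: 44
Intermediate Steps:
W(f, c) = c + f*c² (W(f, c) = f*c² + c = c + f*c²)
v(d) = -d/2
x(h) = 2 - 10/h (x(h) = 2 - (-(-2)*(1 - 4*(-1)))/h = 2 - (-(-2)*(1 + 4))/h = 2 - (-(-2)*5)/h = 2 - (-½*(-20))/h = 2 - 10/h)
a*j(5) + x(-5) = 8*5 + (2 - 10/(-5)) = 40 + (2 - 10*(-⅕)) = 40 + (2 + 2) = 40 + 4 = 44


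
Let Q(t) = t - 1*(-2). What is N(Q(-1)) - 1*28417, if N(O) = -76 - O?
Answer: -28494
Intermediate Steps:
Q(t) = 2 + t (Q(t) = t + 2 = 2 + t)
N(Q(-1)) - 1*28417 = (-76 - (2 - 1)) - 1*28417 = (-76 - 1*1) - 28417 = (-76 - 1) - 28417 = -77 - 28417 = -28494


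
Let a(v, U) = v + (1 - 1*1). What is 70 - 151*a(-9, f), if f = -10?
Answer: 1429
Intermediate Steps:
a(v, U) = v (a(v, U) = v + (1 - 1) = v + 0 = v)
70 - 151*a(-9, f) = 70 - 151*(-9) = 70 + 1359 = 1429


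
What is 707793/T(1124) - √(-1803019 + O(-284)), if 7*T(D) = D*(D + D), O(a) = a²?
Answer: 4954551/2526752 - I*√1722363 ≈ 1.9608 - 1312.4*I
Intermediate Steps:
T(D) = 2*D²/7 (T(D) = (D*(D + D))/7 = (D*(2*D))/7 = (2*D²)/7 = 2*D²/7)
707793/T(1124) - √(-1803019 + O(-284)) = 707793/(((2/7)*1124²)) - √(-1803019 + (-284)²) = 707793/(((2/7)*1263376)) - √(-1803019 + 80656) = 707793/(2526752/7) - √(-1722363) = 707793*(7/2526752) - I*√1722363 = 4954551/2526752 - I*√1722363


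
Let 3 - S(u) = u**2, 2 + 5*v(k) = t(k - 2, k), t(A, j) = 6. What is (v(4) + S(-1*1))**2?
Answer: 196/25 ≈ 7.8400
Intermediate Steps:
v(k) = 4/5 (v(k) = -2/5 + (1/5)*6 = -2/5 + 6/5 = 4/5)
S(u) = 3 - u**2
(v(4) + S(-1*1))**2 = (4/5 + (3 - (-1*1)**2))**2 = (4/5 + (3 - 1*(-1)**2))**2 = (4/5 + (3 - 1*1))**2 = (4/5 + (3 - 1))**2 = (4/5 + 2)**2 = (14/5)**2 = 196/25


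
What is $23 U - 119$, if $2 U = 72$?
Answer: $709$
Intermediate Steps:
$U = 36$ ($U = \frac{1}{2} \cdot 72 = 36$)
$23 U - 119 = 23 \cdot 36 - 119 = 828 - 119 = 709$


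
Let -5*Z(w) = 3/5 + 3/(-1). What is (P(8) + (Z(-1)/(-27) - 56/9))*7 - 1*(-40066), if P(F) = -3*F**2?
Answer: 966958/25 ≈ 38678.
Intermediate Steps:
Z(w) = 12/25 (Z(w) = -(3/5 + 3/(-1))/5 = -(3*(1/5) + 3*(-1))/5 = -(3/5 - 3)/5 = -1/5*(-12/5) = 12/25)
(P(8) + (Z(-1)/(-27) - 56/9))*7 - 1*(-40066) = (-3*8**2 + ((12/25)/(-27) - 56/9))*7 - 1*(-40066) = (-3*64 + ((12/25)*(-1/27) - 56*1/9))*7 + 40066 = (-192 + (-4/225 - 56/9))*7 + 40066 = (-192 - 156/25)*7 + 40066 = -4956/25*7 + 40066 = -34692/25 + 40066 = 966958/25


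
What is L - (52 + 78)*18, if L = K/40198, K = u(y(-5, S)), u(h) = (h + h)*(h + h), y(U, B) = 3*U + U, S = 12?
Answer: -47030860/20099 ≈ -2340.0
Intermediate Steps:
y(U, B) = 4*U
u(h) = 4*h² (u(h) = (2*h)*(2*h) = 4*h²)
K = 1600 (K = 4*(4*(-5))² = 4*(-20)² = 4*400 = 1600)
L = 800/20099 (L = 1600/40198 = 1600*(1/40198) = 800/20099 ≈ 0.039803)
L - (52 + 78)*18 = 800/20099 - (52 + 78)*18 = 800/20099 - 130*18 = 800/20099 - 1*2340 = 800/20099 - 2340 = -47030860/20099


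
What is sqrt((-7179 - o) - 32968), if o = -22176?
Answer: I*sqrt(17971) ≈ 134.06*I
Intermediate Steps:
sqrt((-7179 - o) - 32968) = sqrt((-7179 - 1*(-22176)) - 32968) = sqrt((-7179 + 22176) - 32968) = sqrt(14997 - 32968) = sqrt(-17971) = I*sqrt(17971)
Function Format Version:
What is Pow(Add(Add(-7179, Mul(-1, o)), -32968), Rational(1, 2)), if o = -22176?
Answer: Mul(I, Pow(17971, Rational(1, 2))) ≈ Mul(134.06, I)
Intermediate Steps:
Pow(Add(Add(-7179, Mul(-1, o)), -32968), Rational(1, 2)) = Pow(Add(Add(-7179, Mul(-1, -22176)), -32968), Rational(1, 2)) = Pow(Add(Add(-7179, 22176), -32968), Rational(1, 2)) = Pow(Add(14997, -32968), Rational(1, 2)) = Pow(-17971, Rational(1, 2)) = Mul(I, Pow(17971, Rational(1, 2)))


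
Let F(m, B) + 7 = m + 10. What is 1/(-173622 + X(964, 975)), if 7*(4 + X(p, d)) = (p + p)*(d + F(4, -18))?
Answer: 7/677914 ≈ 1.0326e-5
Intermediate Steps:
F(m, B) = 3 + m (F(m, B) = -7 + (m + 10) = -7 + (10 + m) = 3 + m)
X(p, d) = -4 + 2*p*(7 + d)/7 (X(p, d) = -4 + ((p + p)*(d + (3 + 4)))/7 = -4 + ((2*p)*(d + 7))/7 = -4 + ((2*p)*(7 + d))/7 = -4 + (2*p*(7 + d))/7 = -4 + 2*p*(7 + d)/7)
1/(-173622 + X(964, 975)) = 1/(-173622 + (-4 + 2*964 + (2/7)*975*964)) = 1/(-173622 + (-4 + 1928 + 1879800/7)) = 1/(-173622 + 1893268/7) = 1/(677914/7) = 7/677914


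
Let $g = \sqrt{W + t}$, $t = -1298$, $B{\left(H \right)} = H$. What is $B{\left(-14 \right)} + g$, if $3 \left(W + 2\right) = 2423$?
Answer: $-14 + \frac{i \sqrt{4431}}{3} \approx -14.0 + 22.189 i$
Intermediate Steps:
$W = \frac{2417}{3}$ ($W = -2 + \frac{1}{3} \cdot 2423 = -2 + \frac{2423}{3} = \frac{2417}{3} \approx 805.67$)
$g = \frac{i \sqrt{4431}}{3}$ ($g = \sqrt{\frac{2417}{3} - 1298} = \sqrt{- \frac{1477}{3}} = \frac{i \sqrt{4431}}{3} \approx 22.189 i$)
$B{\left(-14 \right)} + g = -14 + \frac{i \sqrt{4431}}{3}$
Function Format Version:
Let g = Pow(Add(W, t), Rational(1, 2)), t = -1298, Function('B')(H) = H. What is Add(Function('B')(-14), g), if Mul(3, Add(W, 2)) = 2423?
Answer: Add(-14, Mul(Rational(1, 3), I, Pow(4431, Rational(1, 2)))) ≈ Add(-14.000, Mul(22.189, I))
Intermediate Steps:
W = Rational(2417, 3) (W = Add(-2, Mul(Rational(1, 3), 2423)) = Add(-2, Rational(2423, 3)) = Rational(2417, 3) ≈ 805.67)
g = Mul(Rational(1, 3), I, Pow(4431, Rational(1, 2))) (g = Pow(Add(Rational(2417, 3), -1298), Rational(1, 2)) = Pow(Rational(-1477, 3), Rational(1, 2)) = Mul(Rational(1, 3), I, Pow(4431, Rational(1, 2))) ≈ Mul(22.189, I))
Add(Function('B')(-14), g) = Add(-14, Mul(Rational(1, 3), I, Pow(4431, Rational(1, 2))))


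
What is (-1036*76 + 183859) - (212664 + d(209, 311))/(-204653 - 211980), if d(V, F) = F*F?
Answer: 43798020244/416633 ≈ 1.0512e+5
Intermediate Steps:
d(V, F) = F²
(-1036*76 + 183859) - (212664 + d(209, 311))/(-204653 - 211980) = (-1036*76 + 183859) - (212664 + 311²)/(-204653 - 211980) = (-78736 + 183859) - (212664 + 96721)/(-416633) = 105123 - 309385*(-1)/416633 = 105123 - 1*(-309385/416633) = 105123 + 309385/416633 = 43798020244/416633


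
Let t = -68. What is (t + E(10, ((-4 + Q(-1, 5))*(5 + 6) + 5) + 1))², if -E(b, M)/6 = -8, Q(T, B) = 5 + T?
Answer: 400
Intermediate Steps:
E(b, M) = 48 (E(b, M) = -6*(-8) = 48)
(t + E(10, ((-4 + Q(-1, 5))*(5 + 6) + 5) + 1))² = (-68 + 48)² = (-20)² = 400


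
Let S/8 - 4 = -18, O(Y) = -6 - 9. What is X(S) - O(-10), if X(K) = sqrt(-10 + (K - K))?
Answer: 15 + I*sqrt(10) ≈ 15.0 + 3.1623*I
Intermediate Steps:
O(Y) = -15
S = -112 (S = 32 + 8*(-18) = 32 - 144 = -112)
X(K) = I*sqrt(10) (X(K) = sqrt(-10 + 0) = sqrt(-10) = I*sqrt(10))
X(S) - O(-10) = I*sqrt(10) - 1*(-15) = I*sqrt(10) + 15 = 15 + I*sqrt(10)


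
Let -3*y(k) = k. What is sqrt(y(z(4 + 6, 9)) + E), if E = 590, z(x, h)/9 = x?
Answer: 4*sqrt(35) ≈ 23.664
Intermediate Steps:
z(x, h) = 9*x
y(k) = -k/3
sqrt(y(z(4 + 6, 9)) + E) = sqrt(-3*(4 + 6) + 590) = sqrt(-3*10 + 590) = sqrt(-1/3*90 + 590) = sqrt(-30 + 590) = sqrt(560) = 4*sqrt(35)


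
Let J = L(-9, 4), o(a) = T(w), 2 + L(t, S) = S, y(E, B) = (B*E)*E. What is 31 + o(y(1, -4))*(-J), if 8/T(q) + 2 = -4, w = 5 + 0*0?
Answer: 101/3 ≈ 33.667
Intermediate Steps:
w = 5 (w = 5 + 0 = 5)
y(E, B) = B*E²
L(t, S) = -2 + S
T(q) = -4/3 (T(q) = 8/(-2 - 4) = 8/(-6) = 8*(-⅙) = -4/3)
o(a) = -4/3
J = 2 (J = -2 + 4 = 2)
31 + o(y(1, -4))*(-J) = 31 - (-4)*2/3 = 31 - 4/3*(-2) = 31 + 8/3 = 101/3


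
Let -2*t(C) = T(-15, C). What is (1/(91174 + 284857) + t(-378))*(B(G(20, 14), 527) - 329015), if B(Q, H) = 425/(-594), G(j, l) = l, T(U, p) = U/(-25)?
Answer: 4008495982051/40611348 ≈ 98704.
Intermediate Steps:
T(U, p) = -U/25 (T(U, p) = U*(-1/25) = -U/25)
t(C) = -3/10 (t(C) = -(-1)*(-15)/50 = -½*⅗ = -3/10)
B(Q, H) = -425/594 (B(Q, H) = 425*(-1/594) = -425/594)
(1/(91174 + 284857) + t(-378))*(B(G(20, 14), 527) - 329015) = (1/(91174 + 284857) - 3/10)*(-425/594 - 329015) = (1/376031 - 3/10)*(-195435335/594) = -1128083/3760310*(-195435335/594) = 4008495982051/40611348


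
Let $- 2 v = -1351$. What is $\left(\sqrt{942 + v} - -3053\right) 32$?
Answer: $97696 + 16 \sqrt{6470} \approx 98983.0$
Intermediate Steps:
$v = \frac{1351}{2}$ ($v = \left(- \frac{1}{2}\right) \left(-1351\right) = \frac{1351}{2} \approx 675.5$)
$\left(\sqrt{942 + v} - -3053\right) 32 = \left(\sqrt{942 + \frac{1351}{2}} - -3053\right) 32 = \left(\sqrt{\frac{3235}{2}} + 3053\right) 32 = \left(\frac{\sqrt{6470}}{2} + 3053\right) 32 = \left(3053 + \frac{\sqrt{6470}}{2}\right) 32 = 97696 + 16 \sqrt{6470}$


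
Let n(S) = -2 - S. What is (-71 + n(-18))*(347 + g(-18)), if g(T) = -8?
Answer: -18645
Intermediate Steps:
(-71 + n(-18))*(347 + g(-18)) = (-71 + (-2 - 1*(-18)))*(347 - 8) = (-71 + (-2 + 18))*339 = (-71 + 16)*339 = -55*339 = -18645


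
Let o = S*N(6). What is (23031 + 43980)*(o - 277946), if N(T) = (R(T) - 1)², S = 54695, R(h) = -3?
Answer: 40017226914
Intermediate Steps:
N(T) = 16 (N(T) = (-3 - 1)² = (-4)² = 16)
o = 875120 (o = 54695*16 = 875120)
(23031 + 43980)*(o - 277946) = (23031 + 43980)*(875120 - 277946) = 67011*597174 = 40017226914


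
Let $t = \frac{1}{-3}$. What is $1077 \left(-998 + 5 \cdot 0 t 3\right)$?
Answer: $-1074846$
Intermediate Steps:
$t = - \frac{1}{3} \approx -0.33333$
$1077 \left(-998 + 5 \cdot 0 t 3\right) = 1077 \left(-998 + 5 \cdot 0 \left(- \frac{1}{3}\right) 3\right) = 1077 \left(-998 + 5 \cdot 0 \cdot 3\right) = 1077 \left(-998 + 0 \cdot 3\right) = 1077 \left(-998 + 0\right) = 1077 \left(-998\right) = -1074846$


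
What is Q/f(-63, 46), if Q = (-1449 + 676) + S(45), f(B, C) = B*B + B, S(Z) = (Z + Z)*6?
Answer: -233/3906 ≈ -0.059652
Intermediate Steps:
S(Z) = 12*Z (S(Z) = (2*Z)*6 = 12*Z)
f(B, C) = B + B**2 (f(B, C) = B**2 + B = B + B**2)
Q = -233 (Q = (-1449 + 676) + 12*45 = -773 + 540 = -233)
Q/f(-63, 46) = -233*(-1/(63*(1 - 63))) = -233/((-63*(-62))) = -233/3906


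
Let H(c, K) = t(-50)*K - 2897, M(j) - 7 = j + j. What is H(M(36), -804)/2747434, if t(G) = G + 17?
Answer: 23635/2747434 ≈ 0.0086026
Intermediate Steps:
t(G) = 17 + G
M(j) = 7 + 2*j (M(j) = 7 + (j + j) = 7 + 2*j)
H(c, K) = -2897 - 33*K (H(c, K) = (17 - 50)*K - 2897 = -33*K - 2897 = -2897 - 33*K)
H(M(36), -804)/2747434 = (-2897 - 33*(-804))/2747434 = (-2897 + 26532)*(1/2747434) = 23635*(1/2747434) = 23635/2747434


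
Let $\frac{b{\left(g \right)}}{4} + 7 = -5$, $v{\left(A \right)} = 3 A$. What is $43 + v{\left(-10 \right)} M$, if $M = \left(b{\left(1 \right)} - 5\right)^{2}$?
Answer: $-84227$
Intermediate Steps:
$b{\left(g \right)} = -48$ ($b{\left(g \right)} = -28 + 4 \left(-5\right) = -28 - 20 = -48$)
$M = 2809$ ($M = \left(-48 - 5\right)^{2} = \left(-53\right)^{2} = 2809$)
$43 + v{\left(-10 \right)} M = 43 + 3 \left(-10\right) 2809 = 43 - 84270 = -84227$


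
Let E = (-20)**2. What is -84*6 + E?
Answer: -104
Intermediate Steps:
E = 400
-84*6 + E = -84*6 + 400 = -504 + 400 = -104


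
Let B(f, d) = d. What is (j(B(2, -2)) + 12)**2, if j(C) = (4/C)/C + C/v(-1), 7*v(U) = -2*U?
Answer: 36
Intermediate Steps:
v(U) = -2*U/7 (v(U) = (-2*U)/7 = -2*U/7)
j(C) = 4/C**2 + 7*C/2 (j(C) = (4/C)/C + C/((-2/7*(-1))) = 4/C**2 + C/(2/7) = 4/C**2 + C*(7/2) = 4/C**2 + 7*C/2)
(j(B(2, -2)) + 12)**2 = ((4/(-2)**2 + (7/2)*(-2)) + 12)**2 = ((4*(1/4) - 7) + 12)**2 = ((1 - 7) + 12)**2 = (-6 + 12)**2 = 6**2 = 36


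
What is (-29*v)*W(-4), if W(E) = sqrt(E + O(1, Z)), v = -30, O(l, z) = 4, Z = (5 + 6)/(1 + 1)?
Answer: 0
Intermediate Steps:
Z = 11/2 ≈ 5.5000
W(E) = sqrt(4 + E) (W(E) = sqrt(E + 4) = sqrt(4 + E))
(-29*v)*W(-4) = (-29*(-30))*sqrt(4 - 4) = 870*sqrt(0) = 870*0 = 0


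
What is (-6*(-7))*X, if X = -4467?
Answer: -187614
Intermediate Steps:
(-6*(-7))*X = -6*(-7)*(-4467) = 42*(-4467) = -187614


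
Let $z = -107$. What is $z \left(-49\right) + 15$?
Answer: $5258$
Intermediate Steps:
$z \left(-49\right) + 15 = \left(-107\right) \left(-49\right) + 15 = 5243 + 15 = 5258$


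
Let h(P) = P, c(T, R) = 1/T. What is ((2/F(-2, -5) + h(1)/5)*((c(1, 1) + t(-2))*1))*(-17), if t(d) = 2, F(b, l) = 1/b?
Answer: 969/5 ≈ 193.80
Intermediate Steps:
((2/F(-2, -5) + h(1)/5)*((c(1, 1) + t(-2))*1))*(-17) = ((2/(1/(-2)) + 1/5)*((1/1 + 2)*1))*(-17) = ((2/(-½) + 1*(⅕))*((1 + 2)*1))*(-17) = ((2*(-2) + ⅕)*(3*1))*(-17) = ((-4 + ⅕)*3)*(-17) = -19/5*3*(-17) = -57/5*(-17) = 969/5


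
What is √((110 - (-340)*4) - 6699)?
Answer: 3*I*√581 ≈ 72.312*I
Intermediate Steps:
√((110 - (-340)*4) - 6699) = √((110 - 68*(-20)) - 6699) = √((110 + 1360) - 6699) = √(1470 - 6699) = √(-5229) = 3*I*√581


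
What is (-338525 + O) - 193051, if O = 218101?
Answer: -313475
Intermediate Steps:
(-338525 + O) - 193051 = (-338525 + 218101) - 193051 = -120424 - 193051 = -313475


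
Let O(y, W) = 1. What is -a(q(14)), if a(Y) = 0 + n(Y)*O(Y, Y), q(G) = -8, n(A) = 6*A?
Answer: 48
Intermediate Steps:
a(Y) = 6*Y (a(Y) = 0 + (6*Y)*1 = 0 + 6*Y = 6*Y)
-a(q(14)) = -6*(-8) = -1*(-48) = 48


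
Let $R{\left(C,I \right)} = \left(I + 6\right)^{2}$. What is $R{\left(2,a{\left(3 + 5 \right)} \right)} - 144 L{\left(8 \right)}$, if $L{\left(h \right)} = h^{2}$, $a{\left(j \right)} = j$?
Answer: $-9020$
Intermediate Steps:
$R{\left(C,I \right)} = \left(6 + I\right)^{2}$
$R{\left(2,a{\left(3 + 5 \right)} \right)} - 144 L{\left(8 \right)} = \left(6 + \left(3 + 5\right)\right)^{2} - 144 \cdot 8^{2} = \left(6 + 8\right)^{2} - 9216 = 14^{2} - 9216 = 196 - 9216 = -9020$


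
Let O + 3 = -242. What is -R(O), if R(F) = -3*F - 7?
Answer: -728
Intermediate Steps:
O = -245 (O = -3 - 242 = -245)
R(F) = -7 - 3*F
-R(O) = -(-7 - 3*(-245)) = -(-7 + 735) = -1*728 = -728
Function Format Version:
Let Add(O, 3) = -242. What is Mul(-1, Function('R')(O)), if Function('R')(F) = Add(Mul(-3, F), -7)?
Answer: -728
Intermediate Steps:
O = -245 (O = Add(-3, -242) = -245)
Function('R')(F) = Add(-7, Mul(-3, F))
Mul(-1, Function('R')(O)) = Mul(-1, Add(-7, Mul(-3, -245))) = Mul(-1, Add(-7, 735)) = Mul(-1, 728) = -728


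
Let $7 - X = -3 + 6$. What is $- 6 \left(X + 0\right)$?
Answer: $-24$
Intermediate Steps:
$X = 4$ ($X = 7 - \left(-3 + 6\right) = 7 - 3 = 4$)
$- 6 \left(X + 0\right) = - 6 \left(4 + 0\right) = \left(-6\right) 4 = -24$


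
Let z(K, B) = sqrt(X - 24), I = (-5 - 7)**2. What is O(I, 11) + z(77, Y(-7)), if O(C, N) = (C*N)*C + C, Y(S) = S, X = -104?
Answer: 228240 + 8*I*sqrt(2) ≈ 2.2824e+5 + 11.314*I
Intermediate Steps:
I = 144 (I = (-12)**2 = 144)
O(C, N) = C + N*C**2 (O(C, N) = N*C**2 + C = C + N*C**2)
z(K, B) = 8*I*sqrt(2) (z(K, B) = sqrt(-104 - 24) = sqrt(-128) = 8*I*sqrt(2))
O(I, 11) + z(77, Y(-7)) = 144*(1 + 144*11) + 8*I*sqrt(2) = 144*(1 + 1584) + 8*I*sqrt(2) = 144*1585 + 8*I*sqrt(2) = 228240 + 8*I*sqrt(2)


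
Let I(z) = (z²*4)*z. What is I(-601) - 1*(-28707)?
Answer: -868298497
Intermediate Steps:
I(z) = 4*z³ (I(z) = (4*z²)*z = 4*z³)
I(-601) - 1*(-28707) = 4*(-601)³ - 1*(-28707) = 4*(-217081801) + 28707 = -868327204 + 28707 = -868298497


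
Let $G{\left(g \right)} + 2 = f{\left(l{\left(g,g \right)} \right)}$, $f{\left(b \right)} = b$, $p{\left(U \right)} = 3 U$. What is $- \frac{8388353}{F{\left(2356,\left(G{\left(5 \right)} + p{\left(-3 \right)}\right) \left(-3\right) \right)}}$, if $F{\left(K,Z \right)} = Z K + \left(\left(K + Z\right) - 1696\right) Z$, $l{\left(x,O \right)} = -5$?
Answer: $- \frac{8388353}{147072} \approx -57.036$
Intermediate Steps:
$G{\left(g \right)} = -7$ ($G{\left(g \right)} = -2 - 5 = -7$)
$F{\left(K,Z \right)} = K Z + Z \left(-1696 + K + Z\right)$ ($F{\left(K,Z \right)} = K Z + \left(-1696 + K + Z\right) Z = K Z + Z \left(-1696 + K + Z\right)$)
$- \frac{8388353}{F{\left(2356,\left(G{\left(5 \right)} + p{\left(-3 \right)}\right) \left(-3\right) \right)}} = - \frac{8388353}{\left(-7 + 3 \left(-3\right)\right) \left(-3\right) \left(-1696 + \left(-7 + 3 \left(-3\right)\right) \left(-3\right) + 2 \cdot 2356\right)} = - \frac{8388353}{\left(-7 - 9\right) \left(-3\right) \left(-1696 + \left(-7 - 9\right) \left(-3\right) + 4712\right)} = - \frac{8388353}{\left(-16\right) \left(-3\right) \left(-1696 - -48 + 4712\right)} = - \frac{8388353}{48 \left(-1696 + 48 + 4712\right)} = - \frac{8388353}{48 \cdot 3064} = - \frac{8388353}{147072}$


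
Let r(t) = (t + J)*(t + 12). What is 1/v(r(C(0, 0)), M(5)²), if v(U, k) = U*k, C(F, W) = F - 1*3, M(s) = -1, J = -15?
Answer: -1/162 ≈ -0.0061728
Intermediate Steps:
C(F, W) = -3 + F (C(F, W) = F - 3 = -3 + F)
r(t) = (-15 + t)*(12 + t) (r(t) = (t - 15)*(t + 12) = (-15 + t)*(12 + t))
1/v(r(C(0, 0)), M(5)²) = 1/((-180 + (-3 + 0)² - 3*(-3 + 0))*(-1)²) = 1/((-180 + (-3)² - 3*(-3))*1) = 1/((-180 + 9 + 9)*1) = 1/(-162*1) = 1/(-162) = -1/162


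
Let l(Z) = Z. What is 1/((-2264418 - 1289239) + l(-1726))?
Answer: -1/3555383 ≈ -2.8126e-7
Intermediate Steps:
1/((-2264418 - 1289239) + l(-1726)) = 1/((-2264418 - 1289239) - 1726) = 1/(-3553657 - 1726) = 1/(-3555383) = -1/3555383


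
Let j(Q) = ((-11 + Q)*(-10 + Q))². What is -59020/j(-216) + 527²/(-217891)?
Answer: -805029166342/631570790633 ≈ -1.2746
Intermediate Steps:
j(Q) = (-11 + Q)²*(-10 + Q)²
-59020/j(-216) + 527²/(-217891) = -59020*1/((-11 - 216)²*(-10 - 216)²) + 527²/(-217891) = -59020/((-227)²*(-226)²) + 277729*(-1/217891) = -59020/(51529*51076) - 277729/217891 = -59020/2631895204 - 277729/217891 = -59020*1/2631895204 - 277729/217891 = -65/2898563 - 277729/217891 = -805029166342/631570790633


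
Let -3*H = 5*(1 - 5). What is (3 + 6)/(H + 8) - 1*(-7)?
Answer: 335/44 ≈ 7.6136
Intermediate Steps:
H = 20/3 (H = -5*(1 - 5)/3 = -5*(-4)/3 = -⅓*(-20) = 20/3 ≈ 6.6667)
(3 + 6)/(H + 8) - 1*(-7) = (3 + 6)/(20/3 + 8) - 1*(-7) = 9/(44/3) + 7 = 9*(3/44) + 7 = 27/44 + 7 = 335/44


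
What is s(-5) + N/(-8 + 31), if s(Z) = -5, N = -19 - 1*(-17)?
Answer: -117/23 ≈ -5.0870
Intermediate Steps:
N = -2 (N = -19 + 17 = -2)
s(-5) + N/(-8 + 31) = -5 - 2/(-8 + 31) = -5 - 2/23 = -117/23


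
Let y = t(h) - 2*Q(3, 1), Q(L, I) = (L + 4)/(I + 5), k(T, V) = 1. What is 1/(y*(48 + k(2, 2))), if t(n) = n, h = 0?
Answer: -3/343 ≈ -0.0087464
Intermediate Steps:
Q(L, I) = (4 + L)/(5 + I)
y = -7/3 (y = 0 - 2*(4 + 3)/(5 + 1) = 0 - 2*7/6 = 0 - 7/3 = -7/3 ≈ -2.3333)
1/(y*(48 + k(2, 2))) = 1/(-7*(48 + 1)/3) = 1/(-7/3*49) = 1/(-343/3) = -3/343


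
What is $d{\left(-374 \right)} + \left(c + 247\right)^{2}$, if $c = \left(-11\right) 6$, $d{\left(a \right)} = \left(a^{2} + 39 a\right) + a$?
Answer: $157677$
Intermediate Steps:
$d{\left(a \right)} = a^{2} + 40 a$
$c = -66$
$d{\left(-374 \right)} + \left(c + 247\right)^{2} = - 374 \left(40 - 374\right) + \left(-66 + 247\right)^{2} = \left(-374\right) \left(-334\right) + 181^{2} = 124916 + 32761 = 157677$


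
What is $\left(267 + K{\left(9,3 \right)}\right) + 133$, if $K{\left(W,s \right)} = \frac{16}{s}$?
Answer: $\frac{1216}{3} \approx 405.33$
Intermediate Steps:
$\left(267 + K{\left(9,3 \right)}\right) + 133 = \left(267 + \frac{16}{3}\right) + 133 = \frac{817}{3} + 133 = \frac{1216}{3}$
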